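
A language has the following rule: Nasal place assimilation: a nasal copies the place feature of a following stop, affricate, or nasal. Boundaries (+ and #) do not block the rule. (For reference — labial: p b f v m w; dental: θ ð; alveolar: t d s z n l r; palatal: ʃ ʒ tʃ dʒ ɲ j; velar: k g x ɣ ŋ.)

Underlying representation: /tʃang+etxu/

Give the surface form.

/n/ before /g/ (velar) → [ŋ]

[tʃaŋg+etxu]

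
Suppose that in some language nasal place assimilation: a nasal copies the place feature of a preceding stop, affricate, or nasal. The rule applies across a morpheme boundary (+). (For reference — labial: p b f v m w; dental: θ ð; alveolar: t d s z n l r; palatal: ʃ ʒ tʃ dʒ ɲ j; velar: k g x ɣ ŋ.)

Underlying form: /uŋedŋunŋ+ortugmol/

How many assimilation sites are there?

3

/ŋ/ after /d/ (alveolar) → [n]
/ŋ/ after /n/ (alveolar) → [n]
/m/ after /g/ (velar) → [ŋ]
3 segments change.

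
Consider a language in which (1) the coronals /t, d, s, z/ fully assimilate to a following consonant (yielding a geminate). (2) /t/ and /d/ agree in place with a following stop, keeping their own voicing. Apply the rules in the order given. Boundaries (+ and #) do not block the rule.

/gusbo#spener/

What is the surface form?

Rule 1: /s/ before /b/ → [b] (total assimilation)
Rule 1: /s/ before /p/ → [p] (total assimilation)
After rule 1: gubbo#ppener
Rule 2: no segment meets the rule's conditions; no change.

[gubbo#ppener]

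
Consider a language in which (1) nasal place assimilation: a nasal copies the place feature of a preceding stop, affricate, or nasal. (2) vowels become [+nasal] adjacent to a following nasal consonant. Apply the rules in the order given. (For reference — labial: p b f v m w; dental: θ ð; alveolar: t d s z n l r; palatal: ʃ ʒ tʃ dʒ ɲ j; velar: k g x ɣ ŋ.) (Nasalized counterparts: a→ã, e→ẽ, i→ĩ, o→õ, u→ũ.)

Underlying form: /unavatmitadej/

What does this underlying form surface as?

Rule 1: /m/ after /t/ (alveolar) → [n]
After rule 1: unavatnitadej
Rule 2: /u/ before nasal /n/ → [ũ]

[ũnavatnitadej]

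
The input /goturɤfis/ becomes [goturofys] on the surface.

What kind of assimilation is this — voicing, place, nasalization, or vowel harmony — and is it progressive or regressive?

vowel harmony, progressive

/ɤ/→[o] /i/→[y].
Vowels agree with the first vowel, so the harmony is progressive.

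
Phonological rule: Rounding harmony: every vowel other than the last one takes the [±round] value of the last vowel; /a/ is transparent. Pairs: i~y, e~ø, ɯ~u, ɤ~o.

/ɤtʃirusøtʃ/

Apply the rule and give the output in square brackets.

/ɤ/ harmonizes with /ø/ ([+round]) → [o]
/i/ harmonizes with /ø/ ([+round]) → [y]

[otʃyrusøtʃ]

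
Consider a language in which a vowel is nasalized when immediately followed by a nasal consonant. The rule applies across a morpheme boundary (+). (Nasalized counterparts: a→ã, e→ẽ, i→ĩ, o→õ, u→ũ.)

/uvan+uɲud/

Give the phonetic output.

/a/ before nasal /n/ → [ã]
/u/ before nasal /ɲ/ → [ũ]

[uvãn+ũɲud]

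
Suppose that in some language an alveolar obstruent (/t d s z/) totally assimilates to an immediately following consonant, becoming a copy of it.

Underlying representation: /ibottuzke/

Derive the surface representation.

[ibottukke]

/z/ before /k/ → [k] (total assimilation)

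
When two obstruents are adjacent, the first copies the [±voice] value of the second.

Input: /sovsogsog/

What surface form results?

[sofsoksog]

/v/ before /s/ (voiceless) → [f]
/g/ before /s/ (voiceless) → [k]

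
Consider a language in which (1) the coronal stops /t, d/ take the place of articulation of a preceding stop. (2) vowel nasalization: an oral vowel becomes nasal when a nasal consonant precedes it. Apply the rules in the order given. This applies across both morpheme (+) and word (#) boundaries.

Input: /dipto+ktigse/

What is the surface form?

Rule 1: /t/ after /p/ (labial) → [p]
Rule 1: /t/ after /k/ (velar) → [k]
After rule 1: dippo+kkigse
Rule 2: no segment meets the rule's conditions; no change.

[dippo+kkigse]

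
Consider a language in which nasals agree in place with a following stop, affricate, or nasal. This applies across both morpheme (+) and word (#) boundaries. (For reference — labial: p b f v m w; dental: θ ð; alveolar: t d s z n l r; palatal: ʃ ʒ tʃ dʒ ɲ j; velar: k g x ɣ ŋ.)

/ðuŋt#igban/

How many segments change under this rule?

1

/ŋ/ before /t/ (alveolar) → [n]
1 segment changes.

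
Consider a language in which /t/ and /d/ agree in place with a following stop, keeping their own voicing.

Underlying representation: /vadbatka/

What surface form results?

/d/ before /b/ (labial) → [b]
/t/ before /k/ (velar) → [k]

[vabbakka]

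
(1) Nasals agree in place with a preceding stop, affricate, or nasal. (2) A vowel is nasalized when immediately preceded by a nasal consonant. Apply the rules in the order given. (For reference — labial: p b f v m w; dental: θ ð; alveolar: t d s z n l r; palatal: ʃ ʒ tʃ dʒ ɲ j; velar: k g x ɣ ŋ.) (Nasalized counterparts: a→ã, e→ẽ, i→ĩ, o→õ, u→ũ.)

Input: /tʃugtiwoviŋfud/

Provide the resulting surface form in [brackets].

Rule 1: no segment meets the rule's conditions; no change.
After rule 1: tʃugtiwoviŋfud
Rule 2: no segment meets the rule's conditions; no change.

[tʃugtiwoviŋfud]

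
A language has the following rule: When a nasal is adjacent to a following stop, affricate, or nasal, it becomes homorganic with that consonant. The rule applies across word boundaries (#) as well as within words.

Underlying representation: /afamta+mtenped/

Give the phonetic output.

/m/ before /t/ (alveolar) → [n]
/m/ before /t/ (alveolar) → [n]
/n/ before /p/ (labial) → [m]

[afanta+ntemped]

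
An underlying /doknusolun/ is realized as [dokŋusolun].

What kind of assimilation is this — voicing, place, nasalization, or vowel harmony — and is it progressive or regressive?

place assimilation, progressive

/n/→[ŋ].
Each target copies a feature from the preceding segment, so the direction is progressive.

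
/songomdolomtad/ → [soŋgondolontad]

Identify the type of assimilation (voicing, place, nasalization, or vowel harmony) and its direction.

/n/→[ŋ] /m/→[n] /m/→[n].
Each target copies a feature from the following segment, so the direction is regressive.

place assimilation, regressive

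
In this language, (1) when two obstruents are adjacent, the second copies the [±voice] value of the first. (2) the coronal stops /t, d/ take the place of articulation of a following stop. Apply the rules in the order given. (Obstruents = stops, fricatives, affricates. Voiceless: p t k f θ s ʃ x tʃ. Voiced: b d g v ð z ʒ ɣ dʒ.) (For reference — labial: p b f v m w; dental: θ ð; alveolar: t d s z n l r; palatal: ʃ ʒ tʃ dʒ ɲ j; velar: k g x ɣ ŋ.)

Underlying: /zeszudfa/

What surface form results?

[zessudva]

Rule 1: /z/ after /s/ (voiceless) → [s]
Rule 1: /f/ after /d/ (voiced) → [v]
After rule 1: zessudva
Rule 2: no segment meets the rule's conditions; no change.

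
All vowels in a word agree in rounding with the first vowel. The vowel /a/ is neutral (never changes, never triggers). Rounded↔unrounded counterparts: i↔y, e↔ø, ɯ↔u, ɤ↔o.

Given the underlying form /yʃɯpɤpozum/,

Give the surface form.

[yʃupopozum]

/ɯ/ harmonizes with /y/ ([+round]) → [u]
/ɤ/ harmonizes with /y/ ([+round]) → [o]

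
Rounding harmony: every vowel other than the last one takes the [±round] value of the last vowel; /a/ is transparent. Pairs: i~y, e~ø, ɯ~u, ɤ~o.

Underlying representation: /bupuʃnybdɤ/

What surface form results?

[bɯpɯʃnibdɤ]

/u/ harmonizes with /ɤ/ ([-round]) → [ɯ]
/u/ harmonizes with /ɤ/ ([-round]) → [ɯ]
/y/ harmonizes with /ɤ/ ([-round]) → [i]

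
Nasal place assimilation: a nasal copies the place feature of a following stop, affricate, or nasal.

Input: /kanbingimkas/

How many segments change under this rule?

3

/n/ before /b/ (labial) → [m]
/n/ before /g/ (velar) → [ŋ]
/m/ before /k/ (velar) → [ŋ]
3 segments change.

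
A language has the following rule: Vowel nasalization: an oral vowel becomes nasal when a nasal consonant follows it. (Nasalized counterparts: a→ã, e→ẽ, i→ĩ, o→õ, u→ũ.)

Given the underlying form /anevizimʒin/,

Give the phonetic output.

/a/ before nasal /n/ → [ã]
/i/ before nasal /m/ → [ĩ]
/i/ before nasal /n/ → [ĩ]

[ãnevizĩmʒĩn]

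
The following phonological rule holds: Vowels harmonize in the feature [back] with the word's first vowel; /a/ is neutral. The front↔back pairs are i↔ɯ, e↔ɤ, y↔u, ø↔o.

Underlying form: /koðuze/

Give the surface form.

[koðuzɤ]

/e/ harmonizes with /o/ ([+back]) → [ɤ]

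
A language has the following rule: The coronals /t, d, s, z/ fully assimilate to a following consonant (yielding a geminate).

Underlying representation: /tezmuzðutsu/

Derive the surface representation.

/z/ before /m/ → [m] (total assimilation)
/z/ before /ð/ → [ð] (total assimilation)
/t/ before /s/ → [s] (total assimilation)

[temmuððussu]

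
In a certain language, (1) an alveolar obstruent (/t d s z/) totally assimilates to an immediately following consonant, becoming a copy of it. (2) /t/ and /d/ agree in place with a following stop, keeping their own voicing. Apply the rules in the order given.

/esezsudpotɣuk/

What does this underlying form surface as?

Rule 1: /z/ before /s/ → [s] (total assimilation)
Rule 1: /d/ before /p/ → [p] (total assimilation)
Rule 1: /t/ before /ɣ/ → [ɣ] (total assimilation)
After rule 1: esessuppoɣɣuk
Rule 2: no segment meets the rule's conditions; no change.

[esessuppoɣɣuk]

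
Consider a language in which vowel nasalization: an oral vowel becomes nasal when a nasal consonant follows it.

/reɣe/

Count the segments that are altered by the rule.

0

No segment meets the rule's conditions.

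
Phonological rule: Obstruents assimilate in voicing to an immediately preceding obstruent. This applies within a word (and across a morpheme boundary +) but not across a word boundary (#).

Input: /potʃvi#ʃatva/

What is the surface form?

/v/ after /tʃ/ (voiceless) → [f]
/v/ after /t/ (voiceless) → [f]

[potʃfi#ʃatfa]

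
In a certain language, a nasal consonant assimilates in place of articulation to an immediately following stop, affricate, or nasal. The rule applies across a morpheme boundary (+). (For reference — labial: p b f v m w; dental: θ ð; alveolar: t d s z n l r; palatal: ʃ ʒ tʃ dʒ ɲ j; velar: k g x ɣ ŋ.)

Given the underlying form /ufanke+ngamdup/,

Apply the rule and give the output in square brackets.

/n/ before /k/ (velar) → [ŋ]
/n/ before /g/ (velar) → [ŋ]
/m/ before /d/ (alveolar) → [n]

[ufaŋke+ŋgandup]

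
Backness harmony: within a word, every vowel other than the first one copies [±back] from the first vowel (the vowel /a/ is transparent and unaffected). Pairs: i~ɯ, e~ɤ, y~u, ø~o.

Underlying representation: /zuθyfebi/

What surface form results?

/y/ harmonizes with /u/ ([+back]) → [u]
/e/ harmonizes with /u/ ([+back]) → [ɤ]
/i/ harmonizes with /u/ ([+back]) → [ɯ]

[zuθufɤbɯ]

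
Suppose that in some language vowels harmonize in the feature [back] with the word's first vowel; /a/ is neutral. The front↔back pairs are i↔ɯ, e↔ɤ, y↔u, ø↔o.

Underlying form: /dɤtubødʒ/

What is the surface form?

[dɤtubodʒ]

/ø/ harmonizes with /ɤ/ ([+back]) → [o]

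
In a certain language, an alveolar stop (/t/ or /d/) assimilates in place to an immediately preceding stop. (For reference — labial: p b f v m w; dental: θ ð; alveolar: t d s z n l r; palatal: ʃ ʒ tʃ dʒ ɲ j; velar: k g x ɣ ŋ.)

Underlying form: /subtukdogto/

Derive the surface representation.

[subpukgogko]

/t/ after /b/ (labial) → [p]
/d/ after /k/ (velar) → [g]
/t/ after /g/ (velar) → [k]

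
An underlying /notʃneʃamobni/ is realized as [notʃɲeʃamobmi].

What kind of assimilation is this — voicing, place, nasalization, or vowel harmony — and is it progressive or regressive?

/n/→[ɲ] /n/→[m].
Each target copies a feature from the preceding segment, so the direction is progressive.

place assimilation, progressive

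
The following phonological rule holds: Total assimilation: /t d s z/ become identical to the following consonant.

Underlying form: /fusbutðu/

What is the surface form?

[fubbuððu]

/s/ before /b/ → [b] (total assimilation)
/t/ before /ð/ → [ð] (total assimilation)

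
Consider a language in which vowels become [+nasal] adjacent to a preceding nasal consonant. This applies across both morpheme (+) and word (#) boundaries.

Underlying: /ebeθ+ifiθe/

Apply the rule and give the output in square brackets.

[ebeθ+ifiθe]

no segment meets the rule's conditions; no change.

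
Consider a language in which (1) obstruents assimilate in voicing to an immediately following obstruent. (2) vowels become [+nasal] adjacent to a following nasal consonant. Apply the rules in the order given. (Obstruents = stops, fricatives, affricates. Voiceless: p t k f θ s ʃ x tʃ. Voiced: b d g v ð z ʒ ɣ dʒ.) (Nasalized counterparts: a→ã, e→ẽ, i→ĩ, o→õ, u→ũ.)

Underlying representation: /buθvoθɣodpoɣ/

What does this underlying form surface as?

Rule 1: /θ/ before /v/ (voiced) → [ð]
Rule 1: /θ/ before /ɣ/ (voiced) → [ð]
Rule 1: /d/ before /p/ (voiceless) → [t]
After rule 1: buðvoðɣotpoɣ
Rule 2: no segment meets the rule's conditions; no change.

[buðvoðɣotpoɣ]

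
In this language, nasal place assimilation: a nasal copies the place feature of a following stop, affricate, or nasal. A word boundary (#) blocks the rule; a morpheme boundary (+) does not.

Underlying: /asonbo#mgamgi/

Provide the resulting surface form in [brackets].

/n/ before /b/ (labial) → [m]
/m/ before /g/ (velar) → [ŋ]
/m/ before /g/ (velar) → [ŋ]

[asombo#ŋgaŋgi]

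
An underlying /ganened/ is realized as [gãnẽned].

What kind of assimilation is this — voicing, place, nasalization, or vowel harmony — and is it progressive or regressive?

nasalization, regressive

/a/→[ã] /e/→[ẽ].
Each target copies a feature from the following segment, so the direction is regressive.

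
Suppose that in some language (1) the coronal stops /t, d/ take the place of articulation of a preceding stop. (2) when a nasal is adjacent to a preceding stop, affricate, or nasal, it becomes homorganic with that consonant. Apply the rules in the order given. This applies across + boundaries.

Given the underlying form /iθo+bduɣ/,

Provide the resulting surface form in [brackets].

Rule 1: /d/ after /b/ (labial) → [b]
After rule 1: iθo+bbuɣ
Rule 2: no segment meets the rule's conditions; no change.

[iθo+bbuɣ]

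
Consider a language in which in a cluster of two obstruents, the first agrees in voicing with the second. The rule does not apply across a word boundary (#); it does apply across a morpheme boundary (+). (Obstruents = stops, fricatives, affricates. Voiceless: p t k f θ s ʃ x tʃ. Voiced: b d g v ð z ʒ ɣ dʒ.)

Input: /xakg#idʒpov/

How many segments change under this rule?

2

/k/ before /g/ (voiced) → [g]
/dʒ/ before /p/ (voiceless) → [tʃ]
2 segments change.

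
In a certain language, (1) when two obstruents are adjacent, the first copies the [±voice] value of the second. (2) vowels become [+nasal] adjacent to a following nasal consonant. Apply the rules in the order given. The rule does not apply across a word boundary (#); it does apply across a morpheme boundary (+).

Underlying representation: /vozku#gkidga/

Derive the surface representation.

Rule 1: /z/ before /k/ (voiceless) → [s]
Rule 1: /g/ before /k/ (voiceless) → [k]
After rule 1: vosku#kkidga
Rule 2: no segment meets the rule's conditions; no change.

[vosku#kkidga]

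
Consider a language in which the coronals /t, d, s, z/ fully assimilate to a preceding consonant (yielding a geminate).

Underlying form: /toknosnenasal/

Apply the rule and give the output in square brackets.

no segment meets the rule's conditions; no change.

[toknosnenasal]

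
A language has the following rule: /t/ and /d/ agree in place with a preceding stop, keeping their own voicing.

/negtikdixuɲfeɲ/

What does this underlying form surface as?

[negkikgixuɲfeɲ]

/t/ after /g/ (velar) → [k]
/d/ after /k/ (velar) → [g]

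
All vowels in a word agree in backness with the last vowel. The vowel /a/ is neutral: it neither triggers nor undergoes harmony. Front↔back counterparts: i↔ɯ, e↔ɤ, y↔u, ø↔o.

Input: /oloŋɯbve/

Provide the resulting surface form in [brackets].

[øløŋibve]

/o/ harmonizes with /e/ ([-back]) → [ø]
/o/ harmonizes with /e/ ([-back]) → [ø]
/ɯ/ harmonizes with /e/ ([-back]) → [i]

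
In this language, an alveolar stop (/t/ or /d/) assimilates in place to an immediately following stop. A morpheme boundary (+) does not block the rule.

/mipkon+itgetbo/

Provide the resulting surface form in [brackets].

[mipkon+ikgepbo]

/t/ before /g/ (velar) → [k]
/t/ before /b/ (labial) → [p]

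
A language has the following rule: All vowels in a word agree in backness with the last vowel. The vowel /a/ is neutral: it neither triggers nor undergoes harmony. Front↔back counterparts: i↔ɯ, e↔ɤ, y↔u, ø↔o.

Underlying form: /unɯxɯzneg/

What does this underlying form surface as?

[ynixizneg]

/u/ harmonizes with /e/ ([-back]) → [y]
/ɯ/ harmonizes with /e/ ([-back]) → [i]
/ɯ/ harmonizes with /e/ ([-back]) → [i]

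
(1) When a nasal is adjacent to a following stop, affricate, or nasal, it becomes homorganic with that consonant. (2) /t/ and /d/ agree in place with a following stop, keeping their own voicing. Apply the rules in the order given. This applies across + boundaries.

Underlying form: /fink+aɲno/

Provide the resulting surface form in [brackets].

[fiŋk+anno]

Rule 1: /n/ before /k/ (velar) → [ŋ]
Rule 1: /ɲ/ before /n/ (alveolar) → [n]
After rule 1: fiŋk+anno
Rule 2: no segment meets the rule's conditions; no change.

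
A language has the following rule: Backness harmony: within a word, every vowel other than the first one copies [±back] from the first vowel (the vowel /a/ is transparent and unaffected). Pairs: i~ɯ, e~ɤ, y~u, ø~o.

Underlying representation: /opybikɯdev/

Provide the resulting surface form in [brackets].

[opubɯkɯdɤv]

/y/ harmonizes with /o/ ([+back]) → [u]
/i/ harmonizes with /o/ ([+back]) → [ɯ]
/e/ harmonizes with /o/ ([+back]) → [ɤ]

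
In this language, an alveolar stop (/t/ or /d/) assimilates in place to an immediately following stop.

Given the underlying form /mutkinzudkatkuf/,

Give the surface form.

/t/ before /k/ (velar) → [k]
/d/ before /k/ (velar) → [g]
/t/ before /k/ (velar) → [k]

[mukkinzugkakkuf]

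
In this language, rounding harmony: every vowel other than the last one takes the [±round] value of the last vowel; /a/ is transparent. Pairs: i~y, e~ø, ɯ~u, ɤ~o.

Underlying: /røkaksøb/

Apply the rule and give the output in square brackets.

no segment meets the rule's conditions; no change.

[røkaksøb]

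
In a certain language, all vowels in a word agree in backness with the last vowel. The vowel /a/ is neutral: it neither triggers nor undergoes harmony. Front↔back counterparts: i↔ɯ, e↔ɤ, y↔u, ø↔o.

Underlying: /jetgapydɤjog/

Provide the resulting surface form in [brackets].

[jɤtgapudɤjog]

/e/ harmonizes with /o/ ([+back]) → [ɤ]
/y/ harmonizes with /o/ ([+back]) → [u]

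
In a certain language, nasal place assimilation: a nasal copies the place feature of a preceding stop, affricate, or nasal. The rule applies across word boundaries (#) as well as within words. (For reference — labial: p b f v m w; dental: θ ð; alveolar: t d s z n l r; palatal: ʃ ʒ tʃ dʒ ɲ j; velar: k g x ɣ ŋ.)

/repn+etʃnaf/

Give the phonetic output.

[repm+etʃɲaf]

/n/ after /p/ (labial) → [m]
/n/ after /tʃ/ (palatal) → [ɲ]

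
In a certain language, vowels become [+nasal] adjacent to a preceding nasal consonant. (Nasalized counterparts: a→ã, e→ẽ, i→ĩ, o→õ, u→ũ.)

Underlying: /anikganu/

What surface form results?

/i/ after nasal /n/ → [ĩ]
/u/ after nasal /n/ → [ũ]

[anĩkganũ]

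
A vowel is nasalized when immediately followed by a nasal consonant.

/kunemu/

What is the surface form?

/u/ before nasal /n/ → [ũ]
/e/ before nasal /m/ → [ẽ]

[kũnẽmu]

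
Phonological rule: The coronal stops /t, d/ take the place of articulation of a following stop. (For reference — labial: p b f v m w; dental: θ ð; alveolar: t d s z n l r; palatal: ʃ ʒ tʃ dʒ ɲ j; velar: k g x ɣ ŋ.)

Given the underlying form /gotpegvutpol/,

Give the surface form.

/t/ before /p/ (labial) → [p]
/t/ before /p/ (labial) → [p]

[goppegvuppol]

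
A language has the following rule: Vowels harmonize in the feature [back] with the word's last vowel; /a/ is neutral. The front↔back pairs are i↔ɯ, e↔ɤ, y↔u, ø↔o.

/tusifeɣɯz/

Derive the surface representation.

/i/ harmonizes with /ɯ/ ([+back]) → [ɯ]
/e/ harmonizes with /ɯ/ ([+back]) → [ɤ]

[tusɯfɤɣɯz]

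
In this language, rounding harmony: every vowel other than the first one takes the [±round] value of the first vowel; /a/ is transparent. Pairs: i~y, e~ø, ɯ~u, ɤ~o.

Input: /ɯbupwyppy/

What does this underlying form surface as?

/u/ harmonizes with /ɯ/ ([-round]) → [ɯ]
/y/ harmonizes with /ɯ/ ([-round]) → [i]
/y/ harmonizes with /ɯ/ ([-round]) → [i]

[ɯbɯpwippi]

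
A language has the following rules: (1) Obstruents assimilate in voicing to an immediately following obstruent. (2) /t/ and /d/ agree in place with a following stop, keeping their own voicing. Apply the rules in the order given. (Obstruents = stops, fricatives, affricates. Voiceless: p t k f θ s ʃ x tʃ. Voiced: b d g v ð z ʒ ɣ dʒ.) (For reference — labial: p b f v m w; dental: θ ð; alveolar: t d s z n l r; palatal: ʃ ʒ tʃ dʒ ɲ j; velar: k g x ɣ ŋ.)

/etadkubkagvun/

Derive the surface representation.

[etakkupkagvun]

Rule 1: /d/ before /k/ (voiceless) → [t]
Rule 1: /b/ before /k/ (voiceless) → [p]
After rule 1: etatkupkagvun
Rule 2: /t/ before /k/ (velar) → [k]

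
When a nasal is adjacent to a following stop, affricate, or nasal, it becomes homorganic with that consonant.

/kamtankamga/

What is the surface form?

/m/ before /t/ (alveolar) → [n]
/n/ before /k/ (velar) → [ŋ]
/m/ before /g/ (velar) → [ŋ]

[kantaŋkaŋga]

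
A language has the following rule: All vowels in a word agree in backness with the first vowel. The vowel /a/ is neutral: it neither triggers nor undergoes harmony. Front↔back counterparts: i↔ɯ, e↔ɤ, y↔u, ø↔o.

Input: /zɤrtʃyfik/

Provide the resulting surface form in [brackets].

[zɤrtʃufɯk]

/y/ harmonizes with /ɤ/ ([+back]) → [u]
/i/ harmonizes with /ɤ/ ([+back]) → [ɯ]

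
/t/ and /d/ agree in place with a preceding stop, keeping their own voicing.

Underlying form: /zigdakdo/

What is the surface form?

[ziggakgo]

/d/ after /g/ (velar) → [g]
/d/ after /k/ (velar) → [g]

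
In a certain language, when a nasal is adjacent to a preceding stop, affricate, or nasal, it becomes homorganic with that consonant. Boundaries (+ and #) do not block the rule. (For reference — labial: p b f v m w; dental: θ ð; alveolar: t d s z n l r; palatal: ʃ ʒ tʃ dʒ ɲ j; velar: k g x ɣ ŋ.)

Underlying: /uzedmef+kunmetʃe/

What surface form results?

[uzednef+kunnetʃe]

/m/ after /d/ (alveolar) → [n]
/m/ after /n/ (alveolar) → [n]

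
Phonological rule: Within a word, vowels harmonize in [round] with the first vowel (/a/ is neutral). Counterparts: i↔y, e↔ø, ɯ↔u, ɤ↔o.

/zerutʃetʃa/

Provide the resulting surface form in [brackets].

/u/ harmonizes with /e/ ([-round]) → [ɯ]

[zerɯtʃetʃa]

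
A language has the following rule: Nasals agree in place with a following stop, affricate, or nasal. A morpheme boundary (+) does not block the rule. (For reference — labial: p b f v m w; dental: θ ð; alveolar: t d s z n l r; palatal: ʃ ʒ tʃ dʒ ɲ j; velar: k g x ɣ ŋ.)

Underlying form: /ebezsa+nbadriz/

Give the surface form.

[ebezsa+mbadriz]

/n/ before /b/ (labial) → [m]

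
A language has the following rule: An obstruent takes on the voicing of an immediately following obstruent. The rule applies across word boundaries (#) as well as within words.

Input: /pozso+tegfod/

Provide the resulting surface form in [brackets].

/z/ before /s/ (voiceless) → [s]
/g/ before /f/ (voiceless) → [k]

[posso+tekfod]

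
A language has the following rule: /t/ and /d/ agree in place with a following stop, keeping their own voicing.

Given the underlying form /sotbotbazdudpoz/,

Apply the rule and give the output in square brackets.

/t/ before /b/ (labial) → [p]
/t/ before /b/ (labial) → [p]
/d/ before /p/ (labial) → [b]

[sopbopbazdubpoz]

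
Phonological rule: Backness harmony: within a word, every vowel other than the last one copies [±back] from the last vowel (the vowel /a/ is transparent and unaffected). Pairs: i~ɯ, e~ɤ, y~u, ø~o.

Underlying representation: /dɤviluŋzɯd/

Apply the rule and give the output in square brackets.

[dɤvɯluŋzɯd]

/i/ harmonizes with /ɯ/ ([+back]) → [ɯ]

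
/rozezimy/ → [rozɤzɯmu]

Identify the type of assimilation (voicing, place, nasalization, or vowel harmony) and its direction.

vowel harmony, progressive

/e/→[ɤ] /i/→[ɯ] /y/→[u].
Vowels agree with the first vowel, so the harmony is progressive.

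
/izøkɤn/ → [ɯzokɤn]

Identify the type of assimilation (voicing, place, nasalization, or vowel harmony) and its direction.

vowel harmony, regressive

/i/→[ɯ] /ø/→[o].
Vowels agree with the last vowel, so the harmony is regressive.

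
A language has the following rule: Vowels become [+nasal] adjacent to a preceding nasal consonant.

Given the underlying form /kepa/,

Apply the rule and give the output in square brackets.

no segment meets the rule's conditions; no change.

[kepa]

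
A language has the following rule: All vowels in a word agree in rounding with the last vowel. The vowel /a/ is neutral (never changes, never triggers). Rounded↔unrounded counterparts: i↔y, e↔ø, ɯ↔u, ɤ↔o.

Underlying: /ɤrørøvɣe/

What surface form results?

/ø/ harmonizes with /e/ ([-round]) → [e]
/ø/ harmonizes with /e/ ([-round]) → [e]

[ɤrerevɣe]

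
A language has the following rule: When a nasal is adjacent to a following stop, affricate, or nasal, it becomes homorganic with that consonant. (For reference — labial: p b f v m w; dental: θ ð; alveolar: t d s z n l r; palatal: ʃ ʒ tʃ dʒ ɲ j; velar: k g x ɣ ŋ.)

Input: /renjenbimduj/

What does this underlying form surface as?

[renjembinduj]

/n/ before /b/ (labial) → [m]
/m/ before /d/ (alveolar) → [n]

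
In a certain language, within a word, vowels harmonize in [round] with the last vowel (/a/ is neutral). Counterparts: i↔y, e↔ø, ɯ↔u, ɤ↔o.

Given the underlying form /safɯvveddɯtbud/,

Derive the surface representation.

/ɯ/ harmonizes with /u/ ([+round]) → [u]
/e/ harmonizes with /u/ ([+round]) → [ø]
/ɯ/ harmonizes with /u/ ([+round]) → [u]

[safuvvøddutbud]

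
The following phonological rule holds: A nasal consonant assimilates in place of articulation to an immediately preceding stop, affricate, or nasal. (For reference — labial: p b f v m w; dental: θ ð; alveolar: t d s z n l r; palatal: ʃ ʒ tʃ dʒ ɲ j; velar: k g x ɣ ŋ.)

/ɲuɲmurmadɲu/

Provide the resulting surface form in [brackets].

[ɲuɲɲurmadnu]

/m/ after /ɲ/ (palatal) → [ɲ]
/ɲ/ after /d/ (alveolar) → [n]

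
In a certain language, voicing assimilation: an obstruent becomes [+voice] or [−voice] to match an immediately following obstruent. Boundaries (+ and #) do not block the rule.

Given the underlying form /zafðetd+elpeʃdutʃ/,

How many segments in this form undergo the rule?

/f/ before /ð/ (voiced) → [v]
/t/ before /d/ (voiced) → [d]
/ʃ/ before /d/ (voiced) → [ʒ]
3 segments change.

3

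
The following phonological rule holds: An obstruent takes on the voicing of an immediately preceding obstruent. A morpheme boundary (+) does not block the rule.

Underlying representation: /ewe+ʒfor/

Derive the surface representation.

/f/ after /ʒ/ (voiced) → [v]

[ewe+ʒvor]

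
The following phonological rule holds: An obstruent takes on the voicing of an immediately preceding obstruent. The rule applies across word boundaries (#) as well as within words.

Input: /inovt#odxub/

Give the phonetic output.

/t/ after /v/ (voiced) → [d]
/x/ after /d/ (voiced) → [ɣ]

[inovd#odɣub]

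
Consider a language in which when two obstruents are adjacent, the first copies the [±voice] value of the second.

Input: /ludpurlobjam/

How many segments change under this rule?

1

/d/ before /p/ (voiceless) → [t]
1 segment changes.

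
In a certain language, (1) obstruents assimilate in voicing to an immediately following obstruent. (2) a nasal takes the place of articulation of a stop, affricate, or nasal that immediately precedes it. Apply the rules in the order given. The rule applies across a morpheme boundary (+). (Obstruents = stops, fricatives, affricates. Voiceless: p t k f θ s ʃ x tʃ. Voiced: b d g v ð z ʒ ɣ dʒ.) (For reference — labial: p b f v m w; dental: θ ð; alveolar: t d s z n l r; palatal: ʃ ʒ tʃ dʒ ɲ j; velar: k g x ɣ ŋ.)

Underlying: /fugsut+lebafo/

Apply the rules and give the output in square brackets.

Rule 1: /g/ before /s/ (voiceless) → [k]
After rule 1: fuksut+lebafo
Rule 2: no segment meets the rule's conditions; no change.

[fuksut+lebafo]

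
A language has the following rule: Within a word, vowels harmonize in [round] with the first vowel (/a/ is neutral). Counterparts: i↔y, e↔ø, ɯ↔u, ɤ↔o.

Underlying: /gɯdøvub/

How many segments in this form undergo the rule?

/ø/ harmonizes with /ɯ/ ([-round]) → [e]
/u/ harmonizes with /ɯ/ ([-round]) → [ɯ]
2 segments change.

2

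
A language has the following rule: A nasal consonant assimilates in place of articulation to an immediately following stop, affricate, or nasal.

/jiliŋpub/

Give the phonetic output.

[jilimpub]

/ŋ/ before /p/ (labial) → [m]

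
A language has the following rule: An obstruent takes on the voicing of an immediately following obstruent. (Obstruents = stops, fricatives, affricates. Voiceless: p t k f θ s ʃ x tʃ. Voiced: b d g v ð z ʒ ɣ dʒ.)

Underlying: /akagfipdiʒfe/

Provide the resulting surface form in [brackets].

/g/ before /f/ (voiceless) → [k]
/p/ before /d/ (voiced) → [b]
/ʒ/ before /f/ (voiceless) → [ʃ]

[akakfibdiʃfe]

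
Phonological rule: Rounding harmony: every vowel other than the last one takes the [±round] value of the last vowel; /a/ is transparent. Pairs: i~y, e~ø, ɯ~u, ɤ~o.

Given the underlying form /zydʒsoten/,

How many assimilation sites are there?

2

/y/ harmonizes with /e/ ([-round]) → [i]
/o/ harmonizes with /e/ ([-round]) → [ɤ]
2 segments change.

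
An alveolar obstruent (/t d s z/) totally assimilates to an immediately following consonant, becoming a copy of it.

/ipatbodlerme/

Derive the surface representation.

/t/ before /b/ → [b] (total assimilation)
/d/ before /l/ → [l] (total assimilation)

[ipabbollerme]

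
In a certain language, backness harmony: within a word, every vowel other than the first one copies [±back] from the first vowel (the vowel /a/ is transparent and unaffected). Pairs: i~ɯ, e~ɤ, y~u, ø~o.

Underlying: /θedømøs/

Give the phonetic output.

no segment meets the rule's conditions; no change.

[θedømøs]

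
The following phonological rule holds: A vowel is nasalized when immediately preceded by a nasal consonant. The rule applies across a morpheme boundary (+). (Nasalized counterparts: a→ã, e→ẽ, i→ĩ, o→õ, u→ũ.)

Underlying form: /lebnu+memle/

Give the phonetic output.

[lebnũ+mẽmle]

/u/ after nasal /n/ → [ũ]
/e/ after nasal /m/ → [ẽ]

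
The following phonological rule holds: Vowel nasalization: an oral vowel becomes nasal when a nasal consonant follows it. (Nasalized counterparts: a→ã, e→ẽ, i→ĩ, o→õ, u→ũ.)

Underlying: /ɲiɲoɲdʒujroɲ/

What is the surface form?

[ɲĩɲõɲdʒujrõɲ]

/i/ before nasal /ɲ/ → [ĩ]
/o/ before nasal /ɲ/ → [õ]
/o/ before nasal /ɲ/ → [õ]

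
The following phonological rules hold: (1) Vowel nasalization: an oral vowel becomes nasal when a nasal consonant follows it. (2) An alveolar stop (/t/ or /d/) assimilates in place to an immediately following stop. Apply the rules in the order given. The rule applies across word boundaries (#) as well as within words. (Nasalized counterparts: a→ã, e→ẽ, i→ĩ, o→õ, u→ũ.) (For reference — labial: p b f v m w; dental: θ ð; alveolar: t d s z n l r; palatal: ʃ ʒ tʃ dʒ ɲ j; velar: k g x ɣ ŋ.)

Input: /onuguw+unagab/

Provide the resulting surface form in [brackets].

[õnuguw+ũnagab]

Rule 1: /o/ before nasal /n/ → [õ]
Rule 1: /u/ before nasal /n/ → [ũ]
After rule 1: õnuguw+ũnagab
Rule 2: no segment meets the rule's conditions; no change.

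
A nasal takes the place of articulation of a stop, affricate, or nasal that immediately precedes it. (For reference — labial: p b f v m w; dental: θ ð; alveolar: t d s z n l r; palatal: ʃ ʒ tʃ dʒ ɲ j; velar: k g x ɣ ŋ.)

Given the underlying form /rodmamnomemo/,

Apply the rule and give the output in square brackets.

[rodnammomemo]

/m/ after /d/ (alveolar) → [n]
/n/ after /m/ (labial) → [m]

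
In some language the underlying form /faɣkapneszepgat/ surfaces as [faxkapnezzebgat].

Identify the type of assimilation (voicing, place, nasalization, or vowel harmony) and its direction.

/ɣ/→[x] /s/→[z] /p/→[b].
Each target copies a feature from the following segment, so the direction is regressive.

voicing assimilation, regressive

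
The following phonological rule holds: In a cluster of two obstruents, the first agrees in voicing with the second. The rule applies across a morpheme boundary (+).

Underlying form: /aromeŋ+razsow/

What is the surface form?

[aromeŋ+rassow]

/z/ before /s/ (voiceless) → [s]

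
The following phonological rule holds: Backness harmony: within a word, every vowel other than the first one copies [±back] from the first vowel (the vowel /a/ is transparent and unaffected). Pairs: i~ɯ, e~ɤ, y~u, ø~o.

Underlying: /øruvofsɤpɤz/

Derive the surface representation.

[øryvøfsepez]

/u/ harmonizes with /ø/ ([-back]) → [y]
/o/ harmonizes with /ø/ ([-back]) → [ø]
/ɤ/ harmonizes with /ø/ ([-back]) → [e]
/ɤ/ harmonizes with /ø/ ([-back]) → [e]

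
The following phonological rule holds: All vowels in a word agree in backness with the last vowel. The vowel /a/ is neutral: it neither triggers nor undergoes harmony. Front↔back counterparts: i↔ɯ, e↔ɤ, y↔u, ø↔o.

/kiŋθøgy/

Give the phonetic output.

no segment meets the rule's conditions; no change.

[kiŋθøgy]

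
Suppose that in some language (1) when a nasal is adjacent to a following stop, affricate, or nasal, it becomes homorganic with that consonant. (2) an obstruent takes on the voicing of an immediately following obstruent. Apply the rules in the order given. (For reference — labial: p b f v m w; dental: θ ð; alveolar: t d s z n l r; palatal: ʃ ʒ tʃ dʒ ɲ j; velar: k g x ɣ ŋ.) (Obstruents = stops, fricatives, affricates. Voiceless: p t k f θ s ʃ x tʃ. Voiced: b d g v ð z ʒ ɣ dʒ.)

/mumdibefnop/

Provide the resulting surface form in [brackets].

Rule 1: /m/ before /d/ (alveolar) → [n]
After rule 1: mundibefnop
Rule 2: no segment meets the rule's conditions; no change.

[mundibefnop]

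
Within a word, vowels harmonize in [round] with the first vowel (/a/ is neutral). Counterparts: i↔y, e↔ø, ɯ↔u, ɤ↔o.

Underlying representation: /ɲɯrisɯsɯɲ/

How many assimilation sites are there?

No segment meets the rule's conditions.

0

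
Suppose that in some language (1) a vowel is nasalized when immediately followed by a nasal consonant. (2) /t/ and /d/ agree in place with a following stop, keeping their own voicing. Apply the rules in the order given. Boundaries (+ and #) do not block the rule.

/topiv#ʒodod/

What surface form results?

[topiv#ʒodod]

Rule 1: no segment meets the rule's conditions; no change.
After rule 1: topiv#ʒodod
Rule 2: no segment meets the rule's conditions; no change.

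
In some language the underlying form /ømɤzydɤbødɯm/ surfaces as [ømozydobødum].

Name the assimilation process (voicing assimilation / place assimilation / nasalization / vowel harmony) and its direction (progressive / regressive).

vowel harmony, progressive

/ɤ/→[o] /ɤ/→[o] /ɯ/→[u].
Vowels agree with the first vowel, so the harmony is progressive.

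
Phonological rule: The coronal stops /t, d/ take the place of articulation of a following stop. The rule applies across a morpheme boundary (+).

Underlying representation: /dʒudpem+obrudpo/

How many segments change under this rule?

/d/ before /p/ (labial) → [b]
/d/ before /p/ (labial) → [b]
2 segments change.

2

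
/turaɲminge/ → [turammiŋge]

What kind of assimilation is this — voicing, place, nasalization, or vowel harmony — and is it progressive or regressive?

place assimilation, regressive

/ɲ/→[m] /n/→[ŋ].
Each target copies a feature from the following segment, so the direction is regressive.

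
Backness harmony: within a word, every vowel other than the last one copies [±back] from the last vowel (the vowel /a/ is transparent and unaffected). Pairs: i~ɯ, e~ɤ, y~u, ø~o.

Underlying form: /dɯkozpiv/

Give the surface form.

[dikøzpiv]

/ɯ/ harmonizes with /i/ ([-back]) → [i]
/o/ harmonizes with /i/ ([-back]) → [ø]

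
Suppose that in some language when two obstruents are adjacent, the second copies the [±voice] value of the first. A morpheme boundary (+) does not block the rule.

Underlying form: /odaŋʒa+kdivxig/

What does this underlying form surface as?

[odaŋʒa+ktivɣig]

/d/ after /k/ (voiceless) → [t]
/x/ after /v/ (voiced) → [ɣ]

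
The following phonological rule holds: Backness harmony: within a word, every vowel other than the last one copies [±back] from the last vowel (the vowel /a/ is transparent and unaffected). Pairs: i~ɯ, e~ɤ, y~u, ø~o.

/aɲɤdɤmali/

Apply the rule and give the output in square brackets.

/ɤ/ harmonizes with /i/ ([-back]) → [e]
/ɤ/ harmonizes with /i/ ([-back]) → [e]

[aɲedemali]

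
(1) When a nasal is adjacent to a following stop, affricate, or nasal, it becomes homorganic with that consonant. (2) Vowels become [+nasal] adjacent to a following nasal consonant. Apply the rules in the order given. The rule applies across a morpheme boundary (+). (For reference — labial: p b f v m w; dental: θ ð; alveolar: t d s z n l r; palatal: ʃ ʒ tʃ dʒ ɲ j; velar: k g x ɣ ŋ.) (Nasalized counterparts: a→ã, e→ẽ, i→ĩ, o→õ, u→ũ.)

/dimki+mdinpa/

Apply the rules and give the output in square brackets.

[dĩŋkĩ+ndĩmpa]

Rule 1: /m/ before /k/ (velar) → [ŋ]
Rule 1: /m/ before /d/ (alveolar) → [n]
Rule 1: /n/ before /p/ (labial) → [m]
After rule 1: diŋki+ndimpa
Rule 2: /i/ before nasal /ŋ/ → [ĩ]
Rule 2: /i/ before nasal /n/ → [ĩ]
Rule 2: /i/ before nasal /m/ → [ĩ]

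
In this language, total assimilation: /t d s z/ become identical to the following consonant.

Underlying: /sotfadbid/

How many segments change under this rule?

/t/ before /f/ → [f] (total assimilation)
/d/ before /b/ → [b] (total assimilation)
2 segments change.

2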